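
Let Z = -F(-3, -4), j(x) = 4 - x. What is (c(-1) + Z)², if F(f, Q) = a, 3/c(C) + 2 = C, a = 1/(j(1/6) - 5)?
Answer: 1/49 ≈ 0.020408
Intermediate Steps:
a = -6/7 (a = 1/((4 - 1/6) - 5) = 1/((4 - 1*⅙) - 5) = 1/((4 - ⅙) - 5) = 1/(23/6 - 5) = 1/(-7/6) = -6/7 ≈ -0.85714)
c(C) = 3/(-2 + C)
F(f, Q) = -6/7
Z = 6/7 (Z = -1*(-6/7) = 6/7 ≈ 0.85714)
(c(-1) + Z)² = (3/(-2 - 1) + 6/7)² = (3/(-3) + 6/7)² = (3*(-⅓) + 6/7)² = (-1 + 6/7)² = (-⅐)² = 1/49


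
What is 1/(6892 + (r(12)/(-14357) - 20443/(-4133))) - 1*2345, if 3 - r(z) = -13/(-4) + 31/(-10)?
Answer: -19193702221433635/8184948148479 ≈ -2345.0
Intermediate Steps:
r(z) = 57/20 (r(z) = 3 - (-13/(-4) + 31/(-10)) = 3 - (-13*(-¼) + 31*(-⅒)) = 3 - (13/4 - 31/10) = 3 - 1*3/20 = 3 - 3/20 = 57/20)
1/(6892 + (r(12)/(-14357) - 20443/(-4133))) - 1*2345 = 1/(6892 + ((57/20)/(-14357) - 20443/(-4133))) - 1*2345 = 1/(6892 + ((57/20)*(-1/14357) - 20443*(-1/4133))) - 2345 = 1/(6892 + (-57/287140 + 20443/4133)) - 2345 = 1/(6892 + 5869767439/1186749620) - 2345 = 1/(8184948148479/1186749620) - 2345 = 1186749620/8184948148479 - 2345 = -19193702221433635/8184948148479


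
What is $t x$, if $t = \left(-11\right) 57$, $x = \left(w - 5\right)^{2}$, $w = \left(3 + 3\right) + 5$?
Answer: $-22572$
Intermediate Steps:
$w = 11$ ($w = 6 + 5 = 11$)
$x = 36$ ($x = \left(11 - 5\right)^{2} = 6^{2} = 36$)
$t = -627$
$t x = \left(-627\right) 36 = -22572$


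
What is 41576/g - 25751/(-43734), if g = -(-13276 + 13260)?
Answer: 56834275/21867 ≈ 2599.1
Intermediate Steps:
g = 16 (g = -1*(-16) = 16)
41576/g - 25751/(-43734) = 41576/16 - 25751/(-43734) = 41576*(1/16) - 25751*(-1/43734) = 5197/2 + 25751/43734 = 56834275/21867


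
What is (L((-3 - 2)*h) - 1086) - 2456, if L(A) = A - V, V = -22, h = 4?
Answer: -3540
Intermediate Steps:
L(A) = 22 + A (L(A) = A - 1*(-22) = A + 22 = 22 + A)
(L((-3 - 2)*h) - 1086) - 2456 = ((22 + (-3 - 2)*4) - 1086) - 2456 = ((22 - 5*4) - 1086) - 2456 = ((22 - 20) - 1086) - 2456 = (2 - 1086) - 2456 = -1084 - 2456 = -3540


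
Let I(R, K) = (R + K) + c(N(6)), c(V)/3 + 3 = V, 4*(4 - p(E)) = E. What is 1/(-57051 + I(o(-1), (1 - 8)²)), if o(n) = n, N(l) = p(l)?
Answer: -2/114009 ≈ -1.7542e-5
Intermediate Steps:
p(E) = 4 - E/4
N(l) = 4 - l/4
c(V) = -9 + 3*V
I(R, K) = -3/2 + K + R (I(R, K) = (R + K) + (-9 + 3*(4 - ¼*6)) = (K + R) + (-9 + 3*(4 - 3/2)) = (K + R) + (-9 + 3*(5/2)) = (K + R) + (-9 + 15/2) = (K + R) - 3/2 = -3/2 + K + R)
1/(-57051 + I(o(-1), (1 - 8)²)) = 1/(-57051 + (-3/2 + (1 - 8)² - 1)) = 1/(-57051 + (-3/2 + (-7)² - 1)) = 1/(-57051 + (-3/2 + 49 - 1)) = 1/(-57051 + 93/2) = 1/(-114009/2) = -2/114009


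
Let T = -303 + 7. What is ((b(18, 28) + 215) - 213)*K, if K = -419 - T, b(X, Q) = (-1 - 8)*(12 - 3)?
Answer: 9717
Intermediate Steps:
b(X, Q) = -81 (b(X, Q) = -9*9 = -81)
T = -296
K = -123 (K = -419 - 1*(-296) = -419 + 296 = -123)
((b(18, 28) + 215) - 213)*K = ((-81 + 215) - 213)*(-123) = (134 - 213)*(-123) = -79*(-123) = 9717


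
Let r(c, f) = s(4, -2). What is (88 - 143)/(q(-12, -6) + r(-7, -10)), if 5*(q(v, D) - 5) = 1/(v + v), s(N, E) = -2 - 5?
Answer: 6600/241 ≈ 27.386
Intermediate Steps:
s(N, E) = -7
r(c, f) = -7
q(v, D) = 5 + 1/(10*v) (q(v, D) = 5 + 1/(5*(v + v)) = 5 + 1/(5*((2*v))) = 5 + (1/(2*v))/5 = 5 + 1/(10*v))
(88 - 143)/(q(-12, -6) + r(-7, -10)) = (88 - 143)/((5 + (⅒)/(-12)) - 7) = -55/((5 + (⅒)*(-1/12)) - 7) = -55/((5 - 1/120) - 7) = -55/(599/120 - 7) = -55/(-241/120) = -55*(-120/241) = 6600/241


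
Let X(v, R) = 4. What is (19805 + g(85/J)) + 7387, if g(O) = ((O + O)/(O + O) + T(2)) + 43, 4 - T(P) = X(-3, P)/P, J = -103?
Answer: 27238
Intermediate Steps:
T(P) = 4 - 4/P
g(O) = 46 (g(O) = ((O + O)/(O + O) + (4 - 4/2)) + 43 = ((2*O)/((2*O)) + (4 - 4*½)) + 43 = ((2*O)*(1/(2*O)) + (4 - 2)) + 43 = (1 + 2) + 43 = 3 + 43 = 46)
(19805 + g(85/J)) + 7387 = (19805 + 46) + 7387 = 19851 + 7387 = 27238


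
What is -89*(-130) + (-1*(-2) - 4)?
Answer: 11568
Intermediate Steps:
-89*(-130) + (-1*(-2) - 4) = 11570 + (2 - 4) = 11570 - 2 = 11568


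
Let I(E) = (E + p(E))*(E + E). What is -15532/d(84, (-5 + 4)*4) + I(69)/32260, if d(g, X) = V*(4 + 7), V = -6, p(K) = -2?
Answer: 11401649/48390 ≈ 235.62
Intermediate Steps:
I(E) = 2*E*(-2 + E) (I(E) = (E - 2)*(E + E) = (-2 + E)*(2*E) = 2*E*(-2 + E))
d(g, X) = -66 (d(g, X) = -6*(4 + 7) = -6*11 = -66)
-15532/d(84, (-5 + 4)*4) + I(69)/32260 = -15532/(-66) + (2*69*(-2 + 69))/32260 = -15532*(-1/66) + (2*69*67)*(1/32260) = 706/3 + 9246*(1/32260) = 706/3 + 4623/16130 = 11401649/48390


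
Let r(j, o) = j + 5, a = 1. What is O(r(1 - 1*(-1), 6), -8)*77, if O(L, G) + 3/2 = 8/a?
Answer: 1001/2 ≈ 500.50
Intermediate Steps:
r(j, o) = 5 + j
O(L, G) = 13/2 (O(L, G) = -3/2 + 8/1 = -3/2 + 8*1 = -3/2 + 8 = 13/2)
O(r(1 - 1*(-1), 6), -8)*77 = (13/2)*77 = 1001/2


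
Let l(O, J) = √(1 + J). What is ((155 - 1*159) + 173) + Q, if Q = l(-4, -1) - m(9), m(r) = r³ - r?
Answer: -551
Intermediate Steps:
Q = -720 (Q = √(1 - 1) - (9³ - 1*9) = √0 - (729 - 9) = 0 - 1*720 = 0 - 720 = -720)
((155 - 1*159) + 173) + Q = ((155 - 1*159) + 173) - 720 = ((155 - 159) + 173) - 720 = (-4 + 173) - 720 = 169 - 720 = -551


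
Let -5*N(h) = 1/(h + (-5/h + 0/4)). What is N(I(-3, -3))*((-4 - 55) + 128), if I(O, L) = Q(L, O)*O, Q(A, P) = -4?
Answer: -828/695 ≈ -1.1914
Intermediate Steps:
I(O, L) = -4*O
N(h) = -1/(5*(h - 5/h)) (N(h) = -1/(5*(h + (-5/h + 0/4))) = -1/(5*(h + (-5/h + 0*(¼)))) = -1/(5*(h + (-5/h + 0))) = -1/(5*(h - 5/h)))
N(I(-3, -3))*((-4 - 55) + 128) = (-(-4*(-3))/(-25 + 5*(-4*(-3))²))*((-4 - 55) + 128) = (-1*12/(-25 + 5*12²))*(-59 + 128) = -1*12/(-25 + 5*144)*69 = -1*12/(-25 + 720)*69 = -1*12/695*69 = -1*12*1/695*69 = -12/695*69 = -828/695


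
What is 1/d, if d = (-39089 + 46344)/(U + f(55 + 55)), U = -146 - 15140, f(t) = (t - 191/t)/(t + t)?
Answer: -369909291/175571000 ≈ -2.1069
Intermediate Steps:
f(t) = (t - 191/t)/(2*t) (f(t) = (t - 191/t)/((2*t)) = (t - 191/t)*(1/(2*t)) = (t - 191/t)/(2*t))
U = -15286
d = -175571000/369909291 (d = (-39089 + 46344)/(-15286 + (-191 + (55 + 55)²)/(2*(55 + 55)²)) = 7255/(-15286 + (½)*(-191 + 110²)/110²) = 7255/(-15286 + (½)*(1/12100)*(-191 + 12100)) = 7255/(-15286 + (½)*(1/12100)*11909) = 7255/(-15286 + 11909/24200) = 7255/(-369909291/24200) = 7255*(-24200/369909291) = -175571000/369909291 ≈ -0.47463)
1/d = 1/(-175571000/369909291) = -369909291/175571000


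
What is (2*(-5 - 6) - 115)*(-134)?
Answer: 18358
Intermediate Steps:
(2*(-5 - 6) - 115)*(-134) = (2*(-11) - 115)*(-134) = (-22 - 115)*(-134) = -137*(-134) = 18358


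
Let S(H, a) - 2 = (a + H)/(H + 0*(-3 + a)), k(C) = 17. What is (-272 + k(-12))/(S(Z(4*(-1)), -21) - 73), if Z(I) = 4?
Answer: 1020/301 ≈ 3.3887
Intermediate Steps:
S(H, a) = 2 + (H + a)/H (S(H, a) = 2 + (a + H)/(H + 0*(-3 + a)) = 2 + (H + a)/(H + 0) = 2 + (H + a)/H)
(-272 + k(-12))/(S(Z(4*(-1)), -21) - 73) = (-272 + 17)/((3 - 21/4) - 73) = -255/((3 - 21*1/4) - 73) = -255/((3 - 21/4) - 73) = -255/(-9/4 - 73) = -255/(-301/4) = -255*(-4/301) = 1020/301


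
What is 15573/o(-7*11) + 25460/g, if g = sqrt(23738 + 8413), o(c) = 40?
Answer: 15573/40 + 25460*sqrt(32151)/32151 ≈ 531.32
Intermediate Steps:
g = sqrt(32151) ≈ 179.31
15573/o(-7*11) + 25460/g = 15573/40 + 25460/(sqrt(32151)) = 15573*(1/40) + 25460*(sqrt(32151)/32151) = 15573/40 + 25460*sqrt(32151)/32151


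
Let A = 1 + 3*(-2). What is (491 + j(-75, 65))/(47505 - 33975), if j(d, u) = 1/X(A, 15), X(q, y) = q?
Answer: 409/11275 ≈ 0.036275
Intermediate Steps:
A = -5 (A = 1 - 6 = -5)
j(d, u) = -⅕ (j(d, u) = 1/(-5) = -⅕)
(491 + j(-75, 65))/(47505 - 33975) = (491 - ⅕)/(47505 - 33975) = (2454/5)/13530 = (2454/5)*(1/13530) = 409/11275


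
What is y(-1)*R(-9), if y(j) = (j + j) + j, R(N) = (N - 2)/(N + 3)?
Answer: -11/2 ≈ -5.5000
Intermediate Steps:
R(N) = (-2 + N)/(3 + N)
y(j) = 3*j (y(j) = 2*j + j = 3*j)
y(-1)*R(-9) = (3*(-1))*((-2 - 9)/(3 - 9)) = -3*(-11)/(-6) = -(-1)*(-11)/2 = -3*11/6 = -11/2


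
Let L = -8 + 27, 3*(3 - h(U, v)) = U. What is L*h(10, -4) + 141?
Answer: 404/3 ≈ 134.67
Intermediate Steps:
h(U, v) = 3 - U/3
L = 19
L*h(10, -4) + 141 = 19*(3 - ⅓*10) + 141 = 19*(3 - 10/3) + 141 = 19*(-⅓) + 141 = -19/3 + 141 = 404/3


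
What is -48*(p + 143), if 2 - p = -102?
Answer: -11856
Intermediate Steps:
p = 104 (p = 2 - 1*(-102) = 2 + 102 = 104)
-48*(p + 143) = -48*(104 + 143) = -48*247 = -11856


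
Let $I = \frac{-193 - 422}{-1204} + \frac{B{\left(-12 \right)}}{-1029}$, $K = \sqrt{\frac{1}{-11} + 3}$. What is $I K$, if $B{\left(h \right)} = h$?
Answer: $\frac{30823 \sqrt{22}}{162239} \approx 0.89111$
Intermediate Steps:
$K = \frac{4 \sqrt{22}}{11}$ ($K = \sqrt{- \frac{1}{11} + 3} = \sqrt{\frac{32}{11}} = \frac{4 \sqrt{22}}{11} \approx 1.7056$)
$I = \frac{30823}{58996}$ ($I = \frac{-193 - 422}{-1204} - \frac{12}{-1029} = \left(-615\right) \left(- \frac{1}{1204}\right) - - \frac{4}{343} = \frac{615}{1204} + \frac{4}{343} = \frac{30823}{58996} \approx 0.52246$)
$I K = \frac{30823 \frac{4 \sqrt{22}}{11}}{58996} = \frac{30823 \sqrt{22}}{162239}$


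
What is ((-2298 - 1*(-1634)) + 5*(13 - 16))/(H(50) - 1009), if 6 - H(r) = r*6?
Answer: 679/1303 ≈ 0.52110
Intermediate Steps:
H(r) = 6 - 6*r (H(r) = 6 - r*6 = 6 - 6*r)
((-2298 - 1*(-1634)) + 5*(13 - 16))/(H(50) - 1009) = ((-2298 - 1*(-1634)) + 5*(13 - 16))/((6 - 6*50) - 1009) = ((-2298 + 1634) + 5*(-3))/((6 - 300) - 1009) = (-664 - 15)/(-294 - 1009) = -679/(-1303) = -679*(-1/1303) = 679/1303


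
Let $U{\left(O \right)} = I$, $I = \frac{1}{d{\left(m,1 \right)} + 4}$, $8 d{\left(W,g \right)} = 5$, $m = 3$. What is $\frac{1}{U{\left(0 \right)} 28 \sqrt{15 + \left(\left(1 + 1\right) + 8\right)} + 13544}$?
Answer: $\frac{37}{502248} \approx 7.3669 \cdot 10^{-5}$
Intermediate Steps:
$d{\left(W,g \right)} = \frac{5}{8}$ ($d{\left(W,g \right)} = \frac{1}{8} \cdot 5 = \frac{5}{8}$)
$I = \frac{8}{37}$ ($I = \frac{1}{\frac{5}{8} + 4} = \frac{1}{\frac{37}{8}} = \frac{8}{37} \approx 0.21622$)
$U{\left(O \right)} = \frac{8}{37}$
$\frac{1}{U{\left(0 \right)} 28 \sqrt{15 + \left(\left(1 + 1\right) + 8\right)} + 13544} = \frac{1}{\frac{8}{37} \cdot 28 \sqrt{15 + \left(\left(1 + 1\right) + 8\right)} + 13544} = \frac{1}{\frac{224 \sqrt{15 + \left(2 + 8\right)}}{37} + 13544} = \frac{1}{\frac{224 \sqrt{15 + 10}}{37} + 13544} = \frac{1}{\frac{224 \sqrt{25}}{37} + 13544} = \frac{1}{\frac{224}{37} \cdot 5 + 13544} = \frac{1}{\frac{1120}{37} + 13544} = \frac{1}{\frac{502248}{37}} = \frac{37}{502248}$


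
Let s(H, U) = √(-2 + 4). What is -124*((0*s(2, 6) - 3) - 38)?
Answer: 5084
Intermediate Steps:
s(H, U) = √2
-124*((0*s(2, 6) - 3) - 38) = -124*((0*√2 - 3) - 38) = -124*((0 - 3) - 38) = -124*(-3 - 38) = -124*(-41) = 5084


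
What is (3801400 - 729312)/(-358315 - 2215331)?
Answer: -1536044/1286823 ≈ -1.1937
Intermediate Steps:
(3801400 - 729312)/(-358315 - 2215331) = 3072088/(-2573646) = 3072088*(-1/2573646) = -1536044/1286823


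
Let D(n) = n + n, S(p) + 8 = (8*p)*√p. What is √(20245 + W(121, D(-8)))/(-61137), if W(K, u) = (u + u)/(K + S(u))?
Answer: -√(1530058560898997 - 4504174592*I)/16807356081 ≈ -0.0023273 + 3.4256e-9*I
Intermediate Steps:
S(p) = -8 + 8*p^(3/2) (S(p) = -8 + (8*p)*√p = -8 + 8*p^(3/2))
D(n) = 2*n
W(K, u) = 2*u/(-8 + K + 8*u^(3/2)) (W(K, u) = (u + u)/(K + (-8 + 8*u^(3/2))) = (2*u)/(-8 + K + 8*u^(3/2)) = 2*u/(-8 + K + 8*u^(3/2)))
√(20245 + W(121, D(-8)))/(-61137) = √(20245 + 2*(2*(-8))/(-8 + 121 + 8*(2*(-8))^(3/2)))/(-61137) = √(20245 + 2*(-16)/(-8 + 121 + 8*(-16)^(3/2)))*(-1/61137) = √(20245 + 2*(-16)/(-8 + 121 + 8*(-64*I)))*(-1/61137) = √(20245 + 2*(-16)/(-8 + 121 - 512*I))*(-1/61137) = √(20245 + 2*(-16)/(113 - 512*I))*(-1/61137) = √(20245 + 2*(-16)*((113 + 512*I)/274913))*(-1/61137) = √(20245 + (-3616/274913 - 16384*I/274913))*(-1/61137) = √(5565610069/274913 - 16384*I/274913)*(-1/61137) = -√(5565610069/274913 - 16384*I/274913)/61137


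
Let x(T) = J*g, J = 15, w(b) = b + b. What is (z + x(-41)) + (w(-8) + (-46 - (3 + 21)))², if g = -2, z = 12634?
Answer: 20000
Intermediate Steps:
w(b) = 2*b
x(T) = -30 (x(T) = 15*(-2) = -30)
(z + x(-41)) + (w(-8) + (-46 - (3 + 21)))² = (12634 - 30) + (2*(-8) + (-46 - (3 + 21)))² = 12604 + (-16 + (-46 - 1*24))² = 12604 + (-16 + (-46 - 24))² = 12604 + (-16 - 70)² = 12604 + (-86)² = 12604 + 7396 = 20000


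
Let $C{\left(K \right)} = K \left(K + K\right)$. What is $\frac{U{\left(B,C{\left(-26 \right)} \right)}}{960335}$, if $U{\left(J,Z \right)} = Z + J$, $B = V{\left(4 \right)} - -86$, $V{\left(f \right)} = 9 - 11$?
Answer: $\frac{1436}{960335} \approx 0.0014953$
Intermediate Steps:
$V{\left(f \right)} = -2$ ($V{\left(f \right)} = 9 - 11 = -2$)
$C{\left(K \right)} = 2 K^{2}$ ($C{\left(K \right)} = K 2 K = 2 K^{2}$)
$B = 84$ ($B = -2 - -86 = -2 + 86 = 84$)
$U{\left(J,Z \right)} = J + Z$
$\frac{U{\left(B,C{\left(-26 \right)} \right)}}{960335} = \frac{84 + 2 \left(-26\right)^{2}}{960335} = \left(84 + 2 \cdot 676\right) \frac{1}{960335} = \left(84 + 1352\right) \frac{1}{960335} = 1436 \cdot \frac{1}{960335} = \frac{1436}{960335}$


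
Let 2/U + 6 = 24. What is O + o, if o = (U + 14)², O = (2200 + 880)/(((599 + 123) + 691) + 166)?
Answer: 25717171/127899 ≈ 201.07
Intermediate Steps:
U = ⅑ (U = 2/(-6 + 24) = 2/18 = 2*(1/18) = ⅑ ≈ 0.11111)
O = 3080/1579 (O = 3080/((722 + 691) + 166) = 3080/(1413 + 166) = 3080/1579 ≈ 1.9506)
o = 16129/81 (o = (⅑ + 14)² = (127/9)² = 16129/81 ≈ 199.12)
O + o = 3080/1579 + 16129/81 = 25717171/127899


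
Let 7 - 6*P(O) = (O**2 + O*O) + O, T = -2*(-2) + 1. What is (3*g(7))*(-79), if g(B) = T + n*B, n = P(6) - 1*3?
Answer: 46847/2 ≈ 23424.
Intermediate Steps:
T = 5 (T = 4 + 1 = 5)
P(O) = 7/6 - O**2/3 - O/6 (P(O) = 7/6 - ((O**2 + O*O) + O)/6 = 7/6 - ((O**2 + O**2) + O)/6 = 7/6 - (2*O**2 + O)/6 = 7/6 - (O + 2*O**2)/6 = 7/6 + (-O**2/3 - O/6) = 7/6 - O**2/3 - O/6)
n = -89/6 (n = (7/6 - 1/3*6**2 - 1/6*6) - 1*3 = (7/6 - 1/3*36 - 1) - 3 = (7/6 - 12 - 1) - 3 = -71/6 - 3 = -89/6 ≈ -14.833)
g(B) = 5 - 89*B/6
(3*g(7))*(-79) = (3*(5 - 89/6*7))*(-79) = (3*(5 - 623/6))*(-79) = (3*(-593/6))*(-79) = -593/2*(-79) = 46847/2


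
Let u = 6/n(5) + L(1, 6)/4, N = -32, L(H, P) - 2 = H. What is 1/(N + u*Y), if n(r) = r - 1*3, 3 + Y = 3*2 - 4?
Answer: -4/143 ≈ -0.027972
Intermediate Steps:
L(H, P) = 2 + H
Y = -1 (Y = -3 + (3*2 - 4) = -3 + (6 - 4) = -3 + 2 = -1)
n(r) = -3 + r (n(r) = r - 3 = -3 + r)
u = 15/4 (u = 6/(-3 + 5) + (2 + 1)/4 = 6/2 + 3*(¼) = 6*(½) + ¾ = 3 + ¾ = 15/4 ≈ 3.7500)
1/(N + u*Y) = 1/(-32 + (15/4)*(-1)) = 1/(-32 - 15/4) = 1/(-143/4) = -4/143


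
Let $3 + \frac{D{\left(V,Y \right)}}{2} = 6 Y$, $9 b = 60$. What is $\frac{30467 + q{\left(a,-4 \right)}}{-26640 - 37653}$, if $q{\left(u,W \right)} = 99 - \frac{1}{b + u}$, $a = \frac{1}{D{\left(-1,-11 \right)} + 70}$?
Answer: $- \frac{41477858}{87245601} \approx -0.47541$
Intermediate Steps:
$b = \frac{20}{3}$ ($b = \frac{1}{9} \cdot 60 = \frac{20}{3} \approx 6.6667$)
$D{\left(V,Y \right)} = -6 + 12 Y$ ($D{\left(V,Y \right)} = -6 + 2 \cdot 6 Y = -6 + 12 Y$)
$a = - \frac{1}{68}$ ($a = \frac{1}{\left(-6 + 12 \left(-11\right)\right) + 70} = \frac{1}{\left(-6 - 132\right) + 70} = \frac{1}{-138 + 70} = \frac{1}{-68} = - \frac{1}{68} \approx -0.014706$)
$q{\left(u,W \right)} = 99 - \frac{1}{\frac{20}{3} + u}$
$\frac{30467 + q{\left(a,-4 \right)}}{-26640 - 37653} = \frac{30467 + \frac{3 \left(659 + 99 \left(- \frac{1}{68}\right)\right)}{20 + 3 \left(- \frac{1}{68}\right)}}{-26640 - 37653} = \frac{30467 + \frac{3 \left(659 - \frac{99}{68}\right)}{20 - \frac{3}{68}}}{-64293} = \left(30467 + 3 \frac{1}{\frac{1357}{68}} \cdot \frac{44713}{68}\right) \left(- \frac{1}{64293}\right) = \left(30467 + 3 \cdot \frac{68}{1357} \cdot \frac{44713}{68}\right) \left(- \frac{1}{64293}\right) = \left(30467 + \frac{134139}{1357}\right) \left(- \frac{1}{64293}\right) = \frac{41477858}{1357} \left(- \frac{1}{64293}\right) = - \frac{41477858}{87245601}$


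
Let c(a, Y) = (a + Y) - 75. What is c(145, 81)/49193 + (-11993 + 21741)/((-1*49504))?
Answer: -118014565/608812568 ≈ -0.19384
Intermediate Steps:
c(a, Y) = -75 + Y + a (c(a, Y) = (Y + a) - 75 = -75 + Y + a)
c(145, 81)/49193 + (-11993 + 21741)/((-1*49504)) = (-75 + 81 + 145)/49193 + (-11993 + 21741)/((-1*49504)) = 151*(1/49193) + 9748/(-49504) = 151/49193 + 9748*(-1/49504) = 151/49193 - 2437/12376 = -118014565/608812568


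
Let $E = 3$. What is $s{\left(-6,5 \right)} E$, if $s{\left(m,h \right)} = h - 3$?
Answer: $6$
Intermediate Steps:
$s{\left(m,h \right)} = -3 + h$ ($s{\left(m,h \right)} = h - 3 = -3 + h$)
$s{\left(-6,5 \right)} E = \left(-3 + 5\right) 3 = 2 \cdot 3 = 6$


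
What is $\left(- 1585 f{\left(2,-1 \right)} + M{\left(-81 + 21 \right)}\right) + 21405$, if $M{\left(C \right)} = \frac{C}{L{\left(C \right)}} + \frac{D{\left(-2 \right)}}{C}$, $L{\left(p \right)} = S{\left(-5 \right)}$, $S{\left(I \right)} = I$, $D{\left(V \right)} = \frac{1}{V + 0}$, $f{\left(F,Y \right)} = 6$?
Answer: $\frac{1428841}{120} \approx 11907.0$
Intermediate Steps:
$D{\left(V \right)} = \frac{1}{V}$
$L{\left(p \right)} = -5$
$M{\left(C \right)} = - \frac{1}{2 C} - \frac{C}{5}$ ($M{\left(C \right)} = \frac{C}{-5} + \frac{1}{\left(-2\right) C} = C \left(- \frac{1}{5}\right) - \frac{1}{2 C} = - \frac{C}{5} - \frac{1}{2 C} = - \frac{1}{2 C} - \frac{C}{5}$)
$\left(- 1585 f{\left(2,-1 \right)} + M{\left(-81 + 21 \right)}\right) + 21405 = \left(\left(-1585\right) 6 - \left(\frac{1}{2 \left(-81 + 21\right)} + \frac{-81 + 21}{5}\right)\right) + 21405 = \left(-9510 - \left(-12 + \frac{1}{2 \left(-60\right)}\right)\right) + 21405 = \left(-9510 + \left(\left(- \frac{1}{2}\right) \left(- \frac{1}{60}\right) + 12\right)\right) + 21405 = \left(-9510 + \left(\frac{1}{120} + 12\right)\right) + 21405 = \left(-9510 + \frac{1441}{120}\right) + 21405 = - \frac{1139759}{120} + 21405 = \frac{1428841}{120}$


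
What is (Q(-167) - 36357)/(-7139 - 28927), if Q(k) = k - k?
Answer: 12119/12022 ≈ 1.0081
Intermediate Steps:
Q(k) = 0
(Q(-167) - 36357)/(-7139 - 28927) = (0 - 36357)/(-7139 - 28927) = -36357/(-36066) = -36357*(-1/36066) = 12119/12022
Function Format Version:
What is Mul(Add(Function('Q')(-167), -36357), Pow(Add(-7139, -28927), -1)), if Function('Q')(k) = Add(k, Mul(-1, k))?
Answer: Rational(12119, 12022) ≈ 1.0081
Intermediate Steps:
Function('Q')(k) = 0
Mul(Add(Function('Q')(-167), -36357), Pow(Add(-7139, -28927), -1)) = Mul(Add(0, -36357), Pow(Add(-7139, -28927), -1)) = Mul(-36357, Pow(-36066, -1)) = Mul(-36357, Rational(-1, 36066)) = Rational(12119, 12022)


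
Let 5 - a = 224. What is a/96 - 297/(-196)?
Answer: -1201/1568 ≈ -0.76594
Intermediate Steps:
a = -219 (a = 5 - 1*224 = 5 - 224 = -219)
a/96 - 297/(-196) = -219/96 - 297/(-196) = -219*1/96 - 297*(-1/196) = -73/32 + 297/196 = -1201/1568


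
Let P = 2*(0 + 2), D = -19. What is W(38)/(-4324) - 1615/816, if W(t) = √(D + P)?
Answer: -95/48 - I*√15/4324 ≈ -1.9792 - 0.00089569*I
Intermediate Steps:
P = 4 (P = 2*2 = 4)
W(t) = I*√15 (W(t) = √(-19 + 4) = √(-15) = I*√15)
W(38)/(-4324) - 1615/816 = (I*√15)/(-4324) - 1615/816 = (I*√15)*(-1/4324) - 1615*1/816 = -I*√15/4324 - 95/48 = -95/48 - I*√15/4324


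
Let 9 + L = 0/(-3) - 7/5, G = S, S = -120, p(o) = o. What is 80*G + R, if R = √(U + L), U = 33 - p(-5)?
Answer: -9600 + √690/5 ≈ -9594.8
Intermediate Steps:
G = -120
U = 38 (U = 33 - 1*(-5) = 33 + 5 = 38)
L = -52/5 (L = -9 + (0/(-3) - 7/5) = -9 + (0*(-⅓) - 7*⅕) = -9 + (0 - 7/5) = -9 - 7/5 = -52/5 ≈ -10.400)
R = √690/5 (R = √(38 - 52/5) = √(138/5) = √690/5 ≈ 5.2536)
80*G + R = 80*(-120) + √690/5 = -9600 + √690/5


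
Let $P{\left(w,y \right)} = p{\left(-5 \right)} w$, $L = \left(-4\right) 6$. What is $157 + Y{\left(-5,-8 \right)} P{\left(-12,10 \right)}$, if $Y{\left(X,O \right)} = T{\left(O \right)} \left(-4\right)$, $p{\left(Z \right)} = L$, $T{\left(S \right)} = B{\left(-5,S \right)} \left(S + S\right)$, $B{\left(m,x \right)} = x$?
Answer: $-147299$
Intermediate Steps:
$T{\left(S \right)} = 2 S^{2}$ ($T{\left(S \right)} = S \left(S + S\right) = S 2 S = 2 S^{2}$)
$L = -24$
$p{\left(Z \right)} = -24$
$Y{\left(X,O \right)} = - 8 O^{2}$ ($Y{\left(X,O \right)} = 2 O^{2} \left(-4\right) = - 8 O^{2}$)
$P{\left(w,y \right)} = - 24 w$
$157 + Y{\left(-5,-8 \right)} P{\left(-12,10 \right)} = 157 + - 8 \left(-8\right)^{2} \left(\left(-24\right) \left(-12\right)\right) = 157 + \left(-8\right) 64 \cdot 288 = 157 - 147456 = -147299$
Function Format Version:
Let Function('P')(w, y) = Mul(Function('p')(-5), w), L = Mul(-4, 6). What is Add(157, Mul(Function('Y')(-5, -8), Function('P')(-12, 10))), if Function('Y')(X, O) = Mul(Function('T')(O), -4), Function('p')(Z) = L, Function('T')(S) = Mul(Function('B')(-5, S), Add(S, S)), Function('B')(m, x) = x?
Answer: -147299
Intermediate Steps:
Function('T')(S) = Mul(2, Pow(S, 2)) (Function('T')(S) = Mul(S, Add(S, S)) = Mul(S, Mul(2, S)) = Mul(2, Pow(S, 2)))
L = -24
Function('p')(Z) = -24
Function('Y')(X, O) = Mul(-8, Pow(O, 2)) (Function('Y')(X, O) = Mul(Mul(2, Pow(O, 2)), -4) = Mul(-8, Pow(O, 2)))
Function('P')(w, y) = Mul(-24, w)
Add(157, Mul(Function('Y')(-5, -8), Function('P')(-12, 10))) = Add(157, Mul(Mul(-8, Pow(-8, 2)), Mul(-24, -12))) = Add(157, Mul(Mul(-8, 64), 288)) = Add(157, Mul(-512, 288)) = Add(157, -147456) = -147299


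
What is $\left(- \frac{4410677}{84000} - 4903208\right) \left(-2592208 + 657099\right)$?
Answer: $\frac{797020857233206793}{84000} \approx 9.4883 \cdot 10^{12}$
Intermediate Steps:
$\left(- \frac{4410677}{84000} - 4903208\right) \left(-2592208 + 657099\right) = \left(\left(-4410677\right) \frac{1}{84000} - 4903208\right) \left(-1935109\right) = \left(- \frac{4410677}{84000} - 4903208\right) \left(-1935109\right) = \left(- \frac{411873882677}{84000}\right) \left(-1935109\right) = \frac{797020857233206793}{84000}$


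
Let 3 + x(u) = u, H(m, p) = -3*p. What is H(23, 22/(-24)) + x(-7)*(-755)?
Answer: 30211/4 ≈ 7552.8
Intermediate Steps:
x(u) = -3 + u
H(23, 22/(-24)) + x(-7)*(-755) = -66/(-24) + (-3 - 7)*(-755) = -66*(-1)/24 - 10*(-755) = -3*(-11/12) + 7550 = 11/4 + 7550 = 30211/4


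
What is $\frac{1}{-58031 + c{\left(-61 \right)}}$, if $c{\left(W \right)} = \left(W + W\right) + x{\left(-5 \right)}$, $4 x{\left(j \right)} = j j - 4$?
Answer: $- \frac{4}{232591} \approx -1.7198 \cdot 10^{-5}$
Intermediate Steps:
$x{\left(j \right)} = -1 + \frac{j^{2}}{4}$ ($x{\left(j \right)} = \frac{j j - 4}{4} = \frac{j^{2} - 4}{4} = \frac{-4 + j^{2}}{4} = -1 + \frac{j^{2}}{4}$)
$c{\left(W \right)} = \frac{21}{4} + 2 W$ ($c{\left(W \right)} = \left(W + W\right) - \left(1 - \frac{\left(-5\right)^{2}}{4}\right) = 2 W + \left(-1 + \frac{1}{4} \cdot 25\right) = 2 W + \left(-1 + \frac{25}{4}\right) = 2 W + \frac{21}{4} = \frac{21}{4} + 2 W$)
$\frac{1}{-58031 + c{\left(-61 \right)}} = \frac{1}{-58031 + \left(\frac{21}{4} + 2 \left(-61\right)\right)} = \frac{1}{-58031 + \left(\frac{21}{4} - 122\right)} = \frac{1}{-58031 - \frac{467}{4}} = \frac{1}{- \frac{232591}{4}} = - \frac{4}{232591}$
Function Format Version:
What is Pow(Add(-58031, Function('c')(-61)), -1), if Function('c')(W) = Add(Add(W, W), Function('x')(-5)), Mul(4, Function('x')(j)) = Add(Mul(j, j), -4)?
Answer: Rational(-4, 232591) ≈ -1.7198e-5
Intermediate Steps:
Function('x')(j) = Add(-1, Mul(Rational(1, 4), Pow(j, 2))) (Function('x')(j) = Mul(Rational(1, 4), Add(Mul(j, j), -4)) = Mul(Rational(1, 4), Add(Pow(j, 2), -4)) = Mul(Rational(1, 4), Add(-4, Pow(j, 2))) = Add(-1, Mul(Rational(1, 4), Pow(j, 2))))
Function('c')(W) = Add(Rational(21, 4), Mul(2, W)) (Function('c')(W) = Add(Add(W, W), Add(-1, Mul(Rational(1, 4), Pow(-5, 2)))) = Add(Mul(2, W), Add(-1, Mul(Rational(1, 4), 25))) = Add(Mul(2, W), Add(-1, Rational(25, 4))) = Add(Mul(2, W), Rational(21, 4)) = Add(Rational(21, 4), Mul(2, W)))
Pow(Add(-58031, Function('c')(-61)), -1) = Pow(Add(-58031, Add(Rational(21, 4), Mul(2, -61))), -1) = Pow(Add(-58031, Add(Rational(21, 4), -122)), -1) = Pow(Add(-58031, Rational(-467, 4)), -1) = Pow(Rational(-232591, 4), -1) = Rational(-4, 232591)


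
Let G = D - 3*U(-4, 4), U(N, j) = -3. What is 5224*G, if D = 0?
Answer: 47016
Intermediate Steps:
G = 9 (G = 0 - 3*(-3) = 0 + 9 = 9)
5224*G = 5224*9 = 47016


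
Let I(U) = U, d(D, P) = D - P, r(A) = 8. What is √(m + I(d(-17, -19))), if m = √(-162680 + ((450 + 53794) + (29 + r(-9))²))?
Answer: √(2 + I*√107067) ≈ 12.83 + 12.752*I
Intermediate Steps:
m = I*√107067 (m = √(-162680 + ((450 + 53794) + (29 + 8)²)) = √(-162680 + (54244 + 37²)) = √(-162680 + (54244 + 1369)) = √(-162680 + 55613) = √(-107067) = I*√107067 ≈ 327.21*I)
√(m + I(d(-17, -19))) = √(I*√107067 + (-17 - 1*(-19))) = √(I*√107067 + (-17 + 19)) = √(I*√107067 + 2) = √(2 + I*√107067)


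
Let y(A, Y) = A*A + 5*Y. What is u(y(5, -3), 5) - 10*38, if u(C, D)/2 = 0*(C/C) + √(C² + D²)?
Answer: -380 + 10*√5 ≈ -357.64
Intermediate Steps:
y(A, Y) = A² + 5*Y
u(C, D) = 2*√(C² + D²) (u(C, D) = 2*(0*(C/C) + √(C² + D²)) = 2*(0*1 + √(C² + D²)) = 2*(0 + √(C² + D²)) = 2*√(C² + D²))
u(y(5, -3), 5) - 10*38 = 2*√((5² + 5*(-3))² + 5²) - 10*38 = 2*√((25 - 15)² + 25) - 380 = 2*√(10² + 25) - 380 = 2*√(100 + 25) - 380 = 2*√125 - 380 = 2*(5*√5) - 380 = 10*√5 - 380 = -380 + 10*√5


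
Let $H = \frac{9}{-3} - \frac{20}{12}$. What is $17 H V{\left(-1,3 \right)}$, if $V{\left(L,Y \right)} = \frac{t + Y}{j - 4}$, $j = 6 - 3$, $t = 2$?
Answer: $\frac{1190}{3} \approx 396.67$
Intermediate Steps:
$j = 3$
$V{\left(L,Y \right)} = -2 - Y$ ($V{\left(L,Y \right)} = \frac{2 + Y}{3 - 4} = \frac{2 + Y}{-1} = \left(2 + Y\right) \left(-1\right) = -2 - Y$)
$H = - \frac{14}{3}$ ($H = 9 \left(- \frac{1}{3}\right) - \frac{5}{3} = -3 - \frac{5}{3} = - \frac{14}{3} \approx -4.6667$)
$17 H V{\left(-1,3 \right)} = 17 \left(- \frac{14}{3}\right) \left(-2 - 3\right) = - \frac{238 \left(-2 - 3\right)}{3} = \left(- \frac{238}{3}\right) \left(-5\right) = \frac{1190}{3}$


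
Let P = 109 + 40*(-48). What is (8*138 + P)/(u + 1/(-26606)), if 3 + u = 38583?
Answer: -18810442/1026459479 ≈ -0.018326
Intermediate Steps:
u = 38580 (u = -3 + 38583 = 38580)
P = -1811 (P = 109 - 1920 = -1811)
(8*138 + P)/(u + 1/(-26606)) = (8*138 - 1811)/(38580 + 1/(-26606)) = (1104 - 1811)/(38580 - 1/26606) = -707/1026459479/26606 = -707*26606/1026459479 = -18810442/1026459479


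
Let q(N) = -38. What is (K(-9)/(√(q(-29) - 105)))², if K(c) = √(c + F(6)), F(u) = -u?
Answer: 15/143 ≈ 0.10490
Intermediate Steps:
K(c) = √(-6 + c) (K(c) = √(c - 1*6) = √(c - 6) = √(-6 + c))
(K(-9)/(√(q(-29) - 105)))² = (√(-6 - 9)/(√(-38 - 105)))² = (√(-15)/(√(-143)))² = ((I*√15)/((I*√143)))² = ((I*√15)*(-I*√143/143))² = (√2145/143)² = 15/143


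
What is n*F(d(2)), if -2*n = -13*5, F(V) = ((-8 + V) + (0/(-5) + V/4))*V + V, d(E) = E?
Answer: -585/2 ≈ -292.50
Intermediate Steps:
F(V) = V + V*(-8 + 5*V/4) (F(V) = ((-8 + V) + (0*(-1/5) + V*(1/4)))*V + V = ((-8 + V) + (0 + V/4))*V + V = ((-8 + V) + V/4)*V + V = (-8 + 5*V/4)*V + V = V*(-8 + 5*V/4) + V = V + V*(-8 + 5*V/4))
n = 65/2 (n = -(-13)*5/2 = -1/2*(-65) = 65/2 ≈ 32.500)
n*F(d(2)) = 65*((1/4)*2*(-28 + 5*2))/2 = 65*((1/4)*2*(-28 + 10))/2 = 65*((1/4)*2*(-18))/2 = (65/2)*(-9) = -585/2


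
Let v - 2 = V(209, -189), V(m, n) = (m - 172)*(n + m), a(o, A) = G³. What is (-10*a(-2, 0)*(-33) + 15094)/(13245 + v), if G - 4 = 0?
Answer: 36214/13987 ≈ 2.5891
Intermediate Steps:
G = 4 (G = 4 + 0 = 4)
a(o, A) = 64 (a(o, A) = 4³ = 64)
V(m, n) = (-172 + m)*(m + n)
v = 742 (v = 2 + (209² - 172*209 - 172*(-189) + 209*(-189)) = 2 + (43681 - 35948 + 32508 - 39501) = 2 + 740 = 742)
(-10*a(-2, 0)*(-33) + 15094)/(13245 + v) = (-10*64*(-33) + 15094)/(13245 + 742) = (-640*(-33) + 15094)/13987 = (21120 + 15094)*(1/13987) = 36214*(1/13987) = 36214/13987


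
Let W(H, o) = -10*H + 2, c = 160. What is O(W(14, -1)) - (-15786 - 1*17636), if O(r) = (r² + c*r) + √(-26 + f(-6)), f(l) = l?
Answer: 30386 + 4*I*√2 ≈ 30386.0 + 5.6569*I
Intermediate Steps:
W(H, o) = 2 - 10*H
O(r) = r² + 160*r + 4*I*√2 (O(r) = (r² + 160*r) + √(-26 - 6) = (r² + 160*r) + √(-32) = (r² + 160*r) + 4*I*√2 = r² + 160*r + 4*I*√2)
O(W(14, -1)) - (-15786 - 1*17636) = ((2 - 10*14)² + 160*(2 - 10*14) + 4*I*√2) - (-15786 - 1*17636) = ((2 - 140)² + 160*(2 - 140) + 4*I*√2) - (-15786 - 17636) = ((-138)² + 160*(-138) + 4*I*√2) - 1*(-33422) = (19044 - 22080 + 4*I*√2) + 33422 = (-3036 + 4*I*√2) + 33422 = 30386 + 4*I*√2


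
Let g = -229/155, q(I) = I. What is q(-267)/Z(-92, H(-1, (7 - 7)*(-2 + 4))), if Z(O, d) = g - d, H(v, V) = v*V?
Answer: 41385/229 ≈ 180.72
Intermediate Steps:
g = -229/155 (g = -229*1/155 = -229/155 ≈ -1.4774)
H(v, V) = V*v
Z(O, d) = -229/155 - d
q(-267)/Z(-92, H(-1, (7 - 7)*(-2 + 4))) = -267/(-229/155 - (7 - 7)*(-2 + 4)*(-1)) = -267/(-229/155 - 0*2*(-1)) = -267/(-229/155 - 0*(-1)) = -267/(-229/155 - 1*0) = -267/(-229/155 + 0) = -267/(-229/155) = -267*(-155/229) = 41385/229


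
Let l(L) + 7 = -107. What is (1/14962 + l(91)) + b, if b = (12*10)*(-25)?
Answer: -46591667/14962 ≈ -3114.0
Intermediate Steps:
l(L) = -114 (l(L) = -7 - 107 = -114)
b = -3000 (b = 120*(-25) = -3000)
(1/14962 + l(91)) + b = (1/14962 - 114) - 3000 = -1705667/14962 - 3000 = -46591667/14962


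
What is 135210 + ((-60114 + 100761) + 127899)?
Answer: 303756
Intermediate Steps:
135210 + ((-60114 + 100761) + 127899) = 135210 + (40647 + 127899) = 135210 + 168546 = 303756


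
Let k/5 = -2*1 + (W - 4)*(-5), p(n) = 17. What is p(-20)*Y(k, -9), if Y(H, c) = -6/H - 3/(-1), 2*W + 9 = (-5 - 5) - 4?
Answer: 38301/755 ≈ 50.730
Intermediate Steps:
W = -23/2 (W = -9/2 + ((-5 - 5) - 4)/2 = -9/2 + (-10 - 4)/2 = -9/2 + (½)*(-14) = -9/2 - 7 = -23/2 ≈ -11.500)
k = 755/2 (k = 5*(-2*1 + (-23/2 - 4)*(-5)) = 5*(-2 - 31/2*(-5)) = 5*(-2 + 155/2) = 5*(151/2) = 755/2 ≈ 377.50)
Y(H, c) = 3 - 6/H (Y(H, c) = -6/H - 3*(-1) = -6/H + 3 = 3 - 6/H)
p(-20)*Y(k, -9) = 17*(3 - 6/755/2) = 17*(3 - 6*2/755) = 17*(3 - 12/755) = 17*(2253/755) = 38301/755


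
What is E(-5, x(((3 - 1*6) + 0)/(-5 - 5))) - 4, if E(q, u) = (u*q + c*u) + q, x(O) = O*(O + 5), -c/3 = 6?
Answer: -4557/100 ≈ -45.570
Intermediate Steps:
c = -18 (c = -3*6 = -18)
x(O) = O*(5 + O)
E(q, u) = q - 18*u + q*u (E(q, u) = (u*q - 18*u) + q = (q*u - 18*u) + q = (-18*u + q*u) + q = q - 18*u + q*u)
E(-5, x(((3 - 1*6) + 0)/(-5 - 5))) - 4 = (-5 - 18*((3 - 1*6) + 0)/(-5 - 5)*(5 + ((3 - 1*6) + 0)/(-5 - 5)) - 5*((3 - 1*6) + 0)/(-5 - 5)*(5 + ((3 - 1*6) + 0)/(-5 - 5))) - 4 = (-5 - 18*((3 - 6) + 0)/(-10)*(5 + ((3 - 6) + 0)/(-10)) - 5*((3 - 6) + 0)/(-10)*(5 + ((3 - 6) + 0)/(-10))) - 4 = (-5 - 18*(-3 + 0)*(-1/10)*(5 + (-3 + 0)*(-1/10)) - 5*(-3 + 0)*(-1/10)*(5 + (-3 + 0)*(-1/10))) - 4 = (-5 - 18*(-3*(-1/10))*(5 - 3*(-1/10)) - 5*(-3*(-1/10))*(5 - 3*(-1/10))) - 4 = (-5 - 27*(5 + 3/10)/5 - 3*(5 + 3/10)/2) - 4 = (-5 - 27*53/(5*10) - 3*53/(2*10)) - 4 = (-5 - 18*159/100 - 5*159/100) - 4 = (-5 - 1431/50 - 159/20) - 4 = -4157/100 - 4 = -4557/100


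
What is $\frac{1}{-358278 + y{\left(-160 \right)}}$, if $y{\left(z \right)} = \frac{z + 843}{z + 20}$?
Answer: $- \frac{140}{50159603} \approx -2.7911 \cdot 10^{-6}$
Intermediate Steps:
$y{\left(z \right)} = \frac{843 + z}{20 + z}$
$\frac{1}{-358278 + y{\left(-160 \right)}} = \frac{1}{-358278 + \frac{843 - 160}{20 - 160}} = \frac{1}{-358278 + \frac{1}{-140} \cdot 683} = \frac{1}{-358278 - \frac{683}{140}} = \frac{1}{- \frac{50159603}{140}} = - \frac{140}{50159603}$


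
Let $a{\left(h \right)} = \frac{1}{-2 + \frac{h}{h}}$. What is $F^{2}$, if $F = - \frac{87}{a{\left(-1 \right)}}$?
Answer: $7569$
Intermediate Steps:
$a{\left(h \right)} = -1$ ($a{\left(h \right)} = \frac{1}{-2 + 1} = \frac{1}{-1} = -1$)
$F = 87$ ($F = - \frac{87}{-1} = \left(-87\right) \left(-1\right) = 87$)
$F^{2} = 87^{2} = 7569$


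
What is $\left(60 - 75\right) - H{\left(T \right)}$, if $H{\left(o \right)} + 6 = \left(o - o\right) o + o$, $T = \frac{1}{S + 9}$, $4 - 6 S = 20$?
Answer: $- \frac{174}{19} \approx -9.1579$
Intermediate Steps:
$S = - \frac{8}{3}$ ($S = \frac{2}{3} - \frac{10}{3} = - \frac{8}{3} \approx -2.6667$)
$T = \frac{3}{19}$ ($T = \frac{1}{- \frac{8}{3} + 9} = \frac{1}{\frac{19}{3}} = \frac{3}{19} \approx 0.15789$)
$H{\left(o \right)} = -6 + o$ ($H{\left(o \right)} = -6 + \left(\left(o - o\right) o + o\right) = -6 + \left(0 o + o\right) = -6 + \left(0 + o\right) = -6 + o$)
$\left(60 - 75\right) - H{\left(T \right)} = \left(60 - 75\right) - \left(-6 + \frac{3}{19}\right) = \left(60 - 75\right) - - \frac{111}{19} = -15 + \frac{111}{19} = - \frac{174}{19}$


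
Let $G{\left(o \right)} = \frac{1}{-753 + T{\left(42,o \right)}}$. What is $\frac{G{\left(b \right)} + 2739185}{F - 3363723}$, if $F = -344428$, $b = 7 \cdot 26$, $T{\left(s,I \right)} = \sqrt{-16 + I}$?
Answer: $- \frac{1552687842202}{2101939437293} + \frac{\sqrt{166}}{2101939437293} \approx -0.73869$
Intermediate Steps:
$b = 182$
$G{\left(o \right)} = \frac{1}{-753 + \sqrt{-16 + o}}$
$\frac{G{\left(b \right)} + 2739185}{F - 3363723} = \frac{\frac{1}{-753 + \sqrt{-16 + 182}} + 2739185}{-344428 - 3363723} = \frac{\frac{1}{-753 + \sqrt{166}} + 2739185}{-3708151} = \left(2739185 + \frac{1}{-753 + \sqrt{166}}\right) \left(- \frac{1}{3708151}\right) = - \frac{2739185}{3708151} - \frac{1}{3708151 \left(-753 + \sqrt{166}\right)}$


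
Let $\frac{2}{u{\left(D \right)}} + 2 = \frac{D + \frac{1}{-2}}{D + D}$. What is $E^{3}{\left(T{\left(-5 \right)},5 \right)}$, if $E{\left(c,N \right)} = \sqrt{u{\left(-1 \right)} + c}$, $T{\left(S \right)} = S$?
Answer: $- \frac{33 i \sqrt{165}}{25} \approx - 16.956 i$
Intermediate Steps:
$u{\left(D \right)} = \frac{2}{-2 + \frac{- \frac{1}{2} + D}{2 D}}$ ($u{\left(D \right)} = \frac{2}{-2 + \frac{D + \frac{1}{-2}}{D + D}} = \frac{2}{-2 + \frac{D - \frac{1}{2}}{2 D}} = \frac{2}{-2 + \left(- \frac{1}{2} + D\right) \frac{1}{2 D}} = \frac{2}{-2 + \frac{- \frac{1}{2} + D}{2 D}}$)
$E{\left(c,N \right)} = \sqrt{- \frac{8}{5} + c}$ ($E{\left(c,N \right)} = \sqrt{\left(-8\right) \left(-1\right) \frac{1}{1 + 6 \left(-1\right)} + c} = \sqrt{\left(-8\right) \left(-1\right) \frac{1}{1 - 6} + c} = \sqrt{\left(-8\right) \left(-1\right) \frac{1}{-5} + c} = \sqrt{\left(-8\right) \left(-1\right) \left(- \frac{1}{5}\right) + c} = \sqrt{- \frac{8}{5} + c}$)
$E^{3}{\left(T{\left(-5 \right)},5 \right)} = \left(\frac{\sqrt{-40 + 25 \left(-5\right)}}{5}\right)^{3} = \left(\frac{\sqrt{-40 - 125}}{5}\right)^{3} = \left(\frac{\sqrt{-165}}{5}\right)^{3} = \left(\frac{i \sqrt{165}}{5}\right)^{3} = - \frac{33 i \sqrt{165}}{25}$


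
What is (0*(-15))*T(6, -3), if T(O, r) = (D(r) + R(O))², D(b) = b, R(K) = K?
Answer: 0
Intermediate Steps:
T(O, r) = (O + r)² (T(O, r) = (r + O)² = (O + r)²)
(0*(-15))*T(6, -3) = (0*(-15))*(6 - 3)² = 0*3² = 0*9 = 0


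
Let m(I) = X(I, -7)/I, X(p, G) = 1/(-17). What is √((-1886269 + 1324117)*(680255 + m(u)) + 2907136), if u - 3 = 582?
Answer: 4*I*√262645088517520215/3315 ≈ 6.1839e+5*I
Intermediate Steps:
X(p, G) = -1/17
u = 585 (u = 3 + 582 = 585)
m(I) = -1/(17*I)
√((-1886269 + 1324117)*(680255 + m(u)) + 2907136) = √((-1886269 + 1324117)*(680255 - 1/17/585) + 2907136) = √(-562152*(680255 - 1/17*1/585) + 2907136) = √(-562152*(680255 - 1/9945) + 2907136) = √(-562152*6765135974/9945 + 2907136) = √(-1267678239352016/3315 + 2907136) = √(-1267668602196176/3315) = 4*I*√262645088517520215/3315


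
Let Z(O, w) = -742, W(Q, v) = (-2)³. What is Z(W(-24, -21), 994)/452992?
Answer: -371/226496 ≈ -0.0016380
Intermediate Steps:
W(Q, v) = -8
Z(W(-24, -21), 994)/452992 = -742/452992 = -742*1/452992 = -371/226496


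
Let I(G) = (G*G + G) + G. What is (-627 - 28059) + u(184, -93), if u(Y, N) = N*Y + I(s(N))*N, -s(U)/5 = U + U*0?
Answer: -20241213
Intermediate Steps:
s(U) = -5*U (s(U) = -5*(U + U*0) = -5*(U + 0) = -5*U)
I(G) = G² + 2*G (I(G) = (G² + G) + G = (G + G²) + G = G² + 2*G)
u(Y, N) = N*Y - 5*N²*(2 - 5*N) (u(Y, N) = N*Y + ((-5*N)*(2 - 5*N))*N = N*Y + (-5*N*(2 - 5*N))*N = N*Y - 5*N²*(2 - 5*N))
(-627 - 28059) + u(184, -93) = (-627 - 28059) - 93*(184 + 5*(-93)*(-2 + 5*(-93))) = -28686 - 93*(184 + 5*(-93)*(-2 - 465)) = -28686 - 93*(184 + 5*(-93)*(-467)) = -28686 - 93*(184 + 217155) = -28686 - 93*217339 = -28686 - 20212527 = -20241213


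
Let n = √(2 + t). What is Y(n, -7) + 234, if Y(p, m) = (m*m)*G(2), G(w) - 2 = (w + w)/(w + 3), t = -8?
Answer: 1856/5 ≈ 371.20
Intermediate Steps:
n = I*√6 (n = √(2 - 8) = √(-6) = I*√6 ≈ 2.4495*I)
G(w) = 2 + 2*w/(3 + w) (G(w) = 2 + (w + w)/(w + 3) = 2 + (2*w)/(3 + w) = 2 + 2*w/(3 + w))
Y(p, m) = 14*m²/5 (Y(p, m) = (m*m)*(2*(3 + 2*2)/(3 + 2)) = m²*(2*(3 + 4)/5) = m²*(2*(⅕)*7) = m²*(14/5) = 14*m²/5)
Y(n, -7) + 234 = (14/5)*(-7)² + 234 = (14/5)*49 + 234 = 686/5 + 234 = 1856/5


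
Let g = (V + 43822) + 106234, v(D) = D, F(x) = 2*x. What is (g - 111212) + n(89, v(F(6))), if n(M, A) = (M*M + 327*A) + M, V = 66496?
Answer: 117274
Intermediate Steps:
g = 216552 (g = (66496 + 43822) + 106234 = 110318 + 106234 = 216552)
n(M, A) = M + M² + 327*A (n(M, A) = (M² + 327*A) + M = M + M² + 327*A)
(g - 111212) + n(89, v(F(6))) = (216552 - 111212) + (89 + 89² + 327*(2*6)) = 105340 + (89 + 7921 + 327*12) = 105340 + (89 + 7921 + 3924) = 105340 + 11934 = 117274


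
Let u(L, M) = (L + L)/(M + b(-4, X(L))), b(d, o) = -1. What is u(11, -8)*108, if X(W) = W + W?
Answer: -264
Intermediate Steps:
X(W) = 2*W
u(L, M) = 2*L/(-1 + M) (u(L, M) = (L + L)/(M - 1) = (2*L)/(-1 + M) = 2*L/(-1 + M))
u(11, -8)*108 = (2*11/(-1 - 8))*108 = (2*11/(-9))*108 = (2*11*(-1/9))*108 = -22/9*108 = -264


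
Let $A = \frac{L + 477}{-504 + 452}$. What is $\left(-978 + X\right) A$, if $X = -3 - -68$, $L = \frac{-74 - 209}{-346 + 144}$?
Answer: $\frac{88229581}{10504} \approx 8399.6$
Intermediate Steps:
$L = \frac{283}{202}$ ($L = - \frac{283}{-202} = \left(-283\right) \left(- \frac{1}{202}\right) = \frac{283}{202} \approx 1.401$)
$X = 65$ ($X = -3 + 68 = 65$)
$A = - \frac{96637}{10504}$ ($A = \frac{\frac{283}{202} + 477}{-504 + 452} = \frac{96637}{202 \left(-52\right)} = \frac{96637}{202} \left(- \frac{1}{52}\right) = - \frac{96637}{10504} \approx -9.2$)
$\left(-978 + X\right) A = \left(-978 + 65\right) \left(- \frac{96637}{10504}\right) = \left(-913\right) \left(- \frac{96637}{10504}\right) = \frac{88229581}{10504}$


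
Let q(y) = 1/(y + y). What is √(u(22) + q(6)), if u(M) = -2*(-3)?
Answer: √219/6 ≈ 2.4664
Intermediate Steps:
u(M) = 6
q(y) = 1/(2*y)
√(u(22) + q(6)) = √(6 + (½)/6) = √(6 + (½)*(⅙)) = √(6 + 1/12) = √(73/12) = √219/6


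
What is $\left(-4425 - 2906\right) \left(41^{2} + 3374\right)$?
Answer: $-37058205$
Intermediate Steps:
$\left(-4425 - 2906\right) \left(41^{2} + 3374\right) = - 7331 \left(1681 + 3374\right) = \left(-7331\right) 5055 = -37058205$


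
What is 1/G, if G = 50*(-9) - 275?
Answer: -1/725 ≈ -0.0013793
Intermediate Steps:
G = -725 (G = -450 - 275 = -725)
1/G = 1/(-725) = -1/725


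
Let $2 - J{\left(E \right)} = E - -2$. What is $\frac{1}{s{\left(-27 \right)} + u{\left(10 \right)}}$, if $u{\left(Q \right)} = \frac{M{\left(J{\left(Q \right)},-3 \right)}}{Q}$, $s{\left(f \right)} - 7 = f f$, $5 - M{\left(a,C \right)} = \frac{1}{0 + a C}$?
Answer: $\frac{300}{220949} \approx 0.0013578$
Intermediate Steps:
$J{\left(E \right)} = - E$ ($J{\left(E \right)} = 2 - \left(E - -2\right) = 2 - \left(E + 2\right) = 2 - \left(2 + E\right) = - E$)
$M{\left(a,C \right)} = 5 - \frac{1}{C a}$ ($M{\left(a,C \right)} = 5 - \frac{1}{0 + a C} = 5 - \frac{1}{0 + C a} = 5 - \frac{1}{C a}$)
$s{\left(f \right)} = 7 + f^{2}$ ($s{\left(f \right)} = 7 + f f = 7 + f^{2}$)
$u{\left(Q \right)} = \frac{5 - \frac{1}{3 Q}}{Q}$ ($u{\left(Q \right)} = \frac{5 - \frac{1}{\left(-3\right) \left(- Q\right)}}{Q} = \frac{5 - - \frac{\left(-1\right) \frac{1}{Q}}{3}}{Q} = \frac{5 - \frac{1}{3 Q}}{Q}$)
$\frac{1}{s{\left(-27 \right)} + u{\left(10 \right)}} = \frac{1}{\left(7 + \left(-27\right)^{2}\right) + \frac{-1 + 15 \cdot 10}{3 \cdot 100}} = \frac{1}{\left(7 + 729\right) + \frac{1}{3} \cdot \frac{1}{100} \left(-1 + 150\right)} = \frac{1}{736 + \frac{1}{3} \cdot \frac{1}{100} \cdot 149} = \frac{1}{736 + \frac{149}{300}} = \frac{1}{\frac{220949}{300}} = \frac{300}{220949}$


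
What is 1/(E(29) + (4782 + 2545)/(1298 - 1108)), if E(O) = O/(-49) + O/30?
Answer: 13965/543769 ≈ 0.025682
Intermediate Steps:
E(O) = 19*O/1470 (E(O) = O*(-1/49) + O*(1/30) = -O/49 + O/30 = 19*O/1470)
1/(E(29) + (4782 + 2545)/(1298 - 1108)) = 1/((19/1470)*29 + (4782 + 2545)/(1298 - 1108)) = 1/(551/1470 + 7327/190) = 1/(543769/13965) = 13965/543769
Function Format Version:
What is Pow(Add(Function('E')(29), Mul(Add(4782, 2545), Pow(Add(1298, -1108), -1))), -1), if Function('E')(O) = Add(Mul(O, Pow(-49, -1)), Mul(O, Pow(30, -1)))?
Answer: Rational(13965, 543769) ≈ 0.025682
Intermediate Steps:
Function('E')(O) = Mul(Rational(19, 1470), O) (Function('E')(O) = Add(Mul(O, Rational(-1, 49)), Mul(O, Rational(1, 30))) = Add(Mul(Rational(-1, 49), O), Mul(Rational(1, 30), O)) = Mul(Rational(19, 1470), O))
Pow(Add(Function('E')(29), Mul(Add(4782, 2545), Pow(Add(1298, -1108), -1))), -1) = Pow(Add(Mul(Rational(19, 1470), 29), Mul(Add(4782, 2545), Pow(Add(1298, -1108), -1))), -1) = Pow(Add(Rational(551, 1470), Mul(7327, Pow(190, -1))), -1) = Pow(Add(Rational(551, 1470), Mul(7327, Rational(1, 190))), -1) = Pow(Add(Rational(551, 1470), Rational(7327, 190)), -1) = Pow(Rational(543769, 13965), -1) = Rational(13965, 543769)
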